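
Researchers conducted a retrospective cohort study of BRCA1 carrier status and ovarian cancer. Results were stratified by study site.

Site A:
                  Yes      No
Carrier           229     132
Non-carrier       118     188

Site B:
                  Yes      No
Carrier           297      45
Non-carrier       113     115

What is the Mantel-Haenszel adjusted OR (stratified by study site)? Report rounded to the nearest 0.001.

3.857

OR_MH = Σ(aᵢdᵢ/nᵢ) / Σ(bᵢcᵢ/nᵢ), where nᵢ is the stratum total.
Stratum 1 (Site A): n = 667; a·d/n = 229·188/667 = 64.5457; b·c/n = 132·118/667 = 23.3523
Stratum 2 (Site B): n = 570; a·d/n = 297·115/570 = 59.9211; b·c/n = 45·113/570 = 8.9211
OR_MH = (64.5457 + 59.9211) / (23.3523 + 8.9211) = 124.4668 / 32.2734 = 3.85664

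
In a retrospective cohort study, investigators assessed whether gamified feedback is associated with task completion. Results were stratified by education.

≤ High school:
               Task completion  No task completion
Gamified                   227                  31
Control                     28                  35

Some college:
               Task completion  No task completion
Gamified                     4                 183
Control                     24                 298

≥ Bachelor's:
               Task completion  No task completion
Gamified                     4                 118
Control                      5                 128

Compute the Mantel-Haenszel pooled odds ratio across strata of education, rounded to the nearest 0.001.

OR_MH = Σ(aᵢdᵢ/nᵢ) / Σ(bᵢcᵢ/nᵢ), where nᵢ is the stratum total.
Stratum 1 (≤ High school): n = 321; a·d/n = 227·35/321 = 24.7508; b·c/n = 31·28/321 = 2.7040
Stratum 2 (Some college): n = 509; a·d/n = 4·298/509 = 2.3418; b·c/n = 183·24/509 = 8.6287
Stratum 3 (≥ Bachelor's): n = 255; a·d/n = 4·128/255 = 2.0078; b·c/n = 118·5/255 = 2.3137
OR_MH = (24.7508 + 2.3418 + 2.0078) / (2.7040 + 8.6287 + 2.3137) = 29.1005 / 13.6465 = 2.13246

2.132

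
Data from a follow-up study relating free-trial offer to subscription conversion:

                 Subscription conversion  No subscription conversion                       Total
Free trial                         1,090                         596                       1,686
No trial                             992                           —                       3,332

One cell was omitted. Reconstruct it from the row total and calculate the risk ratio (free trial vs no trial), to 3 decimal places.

The missing cell is in the unexposed row: 3332 − 992 = 2340.
So a = 1090, b = 596, c = 992, d = 2340.
RR = [a/(a+b)] / [c/(c+d)] = (1090/1686) / (992/3332) = 0.64650/0.29772 = 2.17151

2.172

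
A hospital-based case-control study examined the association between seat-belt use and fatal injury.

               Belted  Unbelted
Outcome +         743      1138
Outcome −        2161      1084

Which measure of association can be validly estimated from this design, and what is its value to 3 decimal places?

Reading the table with exposure as columns: a = 743 (Belted, case), b = 2161 (Belted, non-case), c = 1138 (Unbelted, case), d = 1084.
This is a hospital-based case-control study: participants were sampled on outcome status, so risks in the source population cannot be estimated directly — relative risk is not valid here. The odds ratio is the appropriate measure.
OR = (a·d)/(b·c) = (743 × 1084) / (2161 × 1138) = 805412 / 2459218 = 0.32751

0.328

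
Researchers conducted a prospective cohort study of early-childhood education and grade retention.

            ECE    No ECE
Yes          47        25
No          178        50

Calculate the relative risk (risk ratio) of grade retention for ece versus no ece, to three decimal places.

0.627

Reading the table with exposure as columns: a = 47 (ECE, case), b = 178 (ECE, non-case), c = 25 (No ECE, case), d = 50.
Risk in exposed = 47/225 = 0.20889; risk in unexposed = 25/75 = 0.33333.
RR = 0.20889 / 0.33333 = 0.62667
The risk is 37% lower among the exposed than among the unexposed.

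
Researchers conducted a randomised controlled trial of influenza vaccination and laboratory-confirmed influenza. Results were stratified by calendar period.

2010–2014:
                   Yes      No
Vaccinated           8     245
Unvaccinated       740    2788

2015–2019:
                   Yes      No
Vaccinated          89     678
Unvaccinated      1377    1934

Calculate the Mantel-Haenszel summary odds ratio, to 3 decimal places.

OR_MH = Σ(aᵢdᵢ/nᵢ) / Σ(bᵢcᵢ/nᵢ), where nᵢ is the stratum total.
Stratum 1 (2010–2014): n = 3781; a·d/n = 8·2788/3781 = 5.8990; b·c/n = 245·740/3781 = 47.9503
Stratum 2 (2015–2019): n = 4078; a·d/n = 89·1934/4078 = 42.2084; b·c/n = 678·1377/4078 = 228.9372
OR_MH = (5.8990 + 42.2084) / (47.9503 + 228.9372) = 48.1074 / 276.8875 = 0.17374

0.174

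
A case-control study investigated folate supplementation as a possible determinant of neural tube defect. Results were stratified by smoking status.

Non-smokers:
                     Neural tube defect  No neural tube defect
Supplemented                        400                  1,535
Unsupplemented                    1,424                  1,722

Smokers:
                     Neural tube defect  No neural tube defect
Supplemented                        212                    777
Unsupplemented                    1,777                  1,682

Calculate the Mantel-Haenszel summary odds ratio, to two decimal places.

0.29

OR_MH = Σ(aᵢdᵢ/nᵢ) / Σ(bᵢcᵢ/nᵢ), where nᵢ is the stratum total.
Stratum 1 (Non-smokers): n = 5081; a·d/n = 400·1722/5081 = 135.5639; b·c/n = 1535·1424/5081 = 430.1988
Stratum 2 (Smokers): n = 4448; a·d/n = 212·1682/4448 = 80.1673; b·c/n = 777·1777/4448 = 310.4157
OR_MH = (135.5639 + 80.1673) / (430.1988 + 310.4157) = 215.7311 / 740.6145 = 0.29129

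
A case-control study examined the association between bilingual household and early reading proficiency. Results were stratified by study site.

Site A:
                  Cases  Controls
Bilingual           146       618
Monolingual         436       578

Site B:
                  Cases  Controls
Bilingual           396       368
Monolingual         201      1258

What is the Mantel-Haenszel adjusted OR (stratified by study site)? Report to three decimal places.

OR_MH = Σ(aᵢdᵢ/nᵢ) / Σ(bᵢcᵢ/nᵢ), where nᵢ is the stratum total.
Stratum 1 (Site A): n = 1778; a·d/n = 146·578/1778 = 47.4623; b·c/n = 618·436/1778 = 151.5456
Stratum 2 (Site B): n = 2223; a·d/n = 396·1258/2223 = 224.0972; b·c/n = 368·201/2223 = 33.2740
OR_MH = (47.4623 + 224.0972) / (151.5456 + 33.2740) = 271.5595 / 184.8195 = 1.46932

1.469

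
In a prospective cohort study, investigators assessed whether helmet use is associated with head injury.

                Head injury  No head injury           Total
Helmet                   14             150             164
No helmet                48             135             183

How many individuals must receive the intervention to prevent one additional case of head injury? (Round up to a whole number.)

Risk in treated group = 14/164 = 0.08537; risk in control = 48/183 = 0.26230.
Absolute risk reduction = 0.26230 − 0.08537 = 0.17693
NNT = 1 / ARR = 1 / 0.17693 = 5.652 → round up → 6

6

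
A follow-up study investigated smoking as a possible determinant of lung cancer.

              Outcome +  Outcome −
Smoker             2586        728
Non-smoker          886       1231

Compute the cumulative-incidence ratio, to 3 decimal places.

1.865

Cells: a = 2586, b = 728, c = 886, d = 1231.
Risk in exposed = 2586/3314 = 0.78033; risk in unexposed = 886/2117 = 0.41852.
RR = 0.78033 / 0.41852 = 1.86450
The risk among the exposed is 1.86 times that among the unexposed.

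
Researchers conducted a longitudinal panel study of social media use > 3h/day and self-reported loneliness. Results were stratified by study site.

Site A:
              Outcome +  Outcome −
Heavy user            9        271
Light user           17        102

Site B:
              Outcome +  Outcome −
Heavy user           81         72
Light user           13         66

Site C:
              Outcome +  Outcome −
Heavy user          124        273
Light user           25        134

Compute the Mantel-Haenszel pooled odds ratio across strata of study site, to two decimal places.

OR_MH = Σ(aᵢdᵢ/nᵢ) / Σ(bᵢcᵢ/nᵢ), where nᵢ is the stratum total.
Stratum 1 (Site A): n = 399; a·d/n = 9·102/399 = 2.3008; b·c/n = 271·17/399 = 11.5464
Stratum 2 (Site B): n = 232; a·d/n = 81·66/232 = 23.0431; b·c/n = 72·13/232 = 4.0345
Stratum 3 (Site C): n = 556; a·d/n = 124·134/556 = 29.8849; b·c/n = 273·25/556 = 12.2752
OR_MH = (2.3008 + 23.0431 + 29.8849) / (11.5464 + 4.0345 + 12.2752) = 55.2287 / 27.8560 = 1.98265

1.98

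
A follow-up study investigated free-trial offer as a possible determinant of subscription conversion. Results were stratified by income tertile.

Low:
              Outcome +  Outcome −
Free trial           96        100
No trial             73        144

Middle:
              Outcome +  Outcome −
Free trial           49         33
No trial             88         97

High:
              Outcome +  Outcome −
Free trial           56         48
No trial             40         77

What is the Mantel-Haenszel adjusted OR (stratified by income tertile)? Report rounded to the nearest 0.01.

1.90

OR_MH = Σ(aᵢdᵢ/nᵢ) / Σ(bᵢcᵢ/nᵢ), where nᵢ is the stratum total.
Stratum 1 (Low): n = 413; a·d/n = 96·144/413 = 33.4722; b·c/n = 100·73/413 = 17.6755
Stratum 2 (Middle): n = 267; a·d/n = 49·97/267 = 17.8015; b·c/n = 33·88/267 = 10.8764
Stratum 3 (High): n = 221; a·d/n = 56·77/221 = 19.5113; b·c/n = 48·40/221 = 8.6878
OR_MH = (33.4722 + 17.8015 + 19.5113) / (17.6755 + 10.8764 + 8.6878) = 70.7850 / 37.2397 = 1.90079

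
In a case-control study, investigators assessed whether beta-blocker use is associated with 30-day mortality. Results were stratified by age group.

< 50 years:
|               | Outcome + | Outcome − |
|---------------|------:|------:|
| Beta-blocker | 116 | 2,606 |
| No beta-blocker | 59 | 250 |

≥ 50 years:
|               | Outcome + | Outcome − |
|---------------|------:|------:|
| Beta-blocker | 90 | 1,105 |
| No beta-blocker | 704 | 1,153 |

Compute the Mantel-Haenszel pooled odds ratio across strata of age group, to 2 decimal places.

OR_MH = Σ(aᵢdᵢ/nᵢ) / Σ(bᵢcᵢ/nᵢ), where nᵢ is the stratum total.
Stratum 1 (< 50 years): n = 3031; a·d/n = 116·250/3031 = 9.5678; b·c/n = 2606·59/3031 = 50.7272
Stratum 2 (≥ 50 years): n = 3052; a·d/n = 90·1153/3052 = 34.0007; b·c/n = 1105·704/3052 = 254.8886
OR_MH = (9.5678 + 34.0007) / (50.7272 + 254.8886) = 43.5685 / 305.6158 = 0.14256

0.14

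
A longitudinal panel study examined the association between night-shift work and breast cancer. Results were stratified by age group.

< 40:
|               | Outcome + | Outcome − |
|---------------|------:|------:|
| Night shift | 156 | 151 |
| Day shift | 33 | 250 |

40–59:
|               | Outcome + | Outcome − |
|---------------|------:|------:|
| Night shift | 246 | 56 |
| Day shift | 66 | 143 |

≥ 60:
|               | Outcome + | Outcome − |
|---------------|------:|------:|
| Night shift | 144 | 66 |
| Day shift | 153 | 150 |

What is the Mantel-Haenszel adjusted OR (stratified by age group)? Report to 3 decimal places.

5.007

OR_MH = Σ(aᵢdᵢ/nᵢ) / Σ(bᵢcᵢ/nᵢ), where nᵢ is the stratum total.
Stratum 1 (< 40): n = 590; a·d/n = 156·250/590 = 66.1017; b·c/n = 151·33/590 = 8.4458
Stratum 2 (40–59): n = 511; a·d/n = 246·143/511 = 68.8415; b·c/n = 56·66/511 = 7.2329
Stratum 3 (≥ 60): n = 513; a·d/n = 144·150/513 = 42.1053; b·c/n = 66·153/513 = 19.6842
OR_MH = (66.1017 + 68.8415 + 42.1053) / (8.4458 + 7.2329 + 19.6842) = 177.0484 / 35.3628 = 5.00662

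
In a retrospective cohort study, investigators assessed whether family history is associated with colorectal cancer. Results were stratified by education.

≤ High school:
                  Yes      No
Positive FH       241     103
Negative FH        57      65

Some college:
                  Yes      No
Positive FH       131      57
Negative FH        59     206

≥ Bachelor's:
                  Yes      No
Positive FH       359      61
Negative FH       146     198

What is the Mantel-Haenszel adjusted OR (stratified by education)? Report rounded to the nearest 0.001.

OR_MH = Σ(aᵢdᵢ/nᵢ) / Σ(bᵢcᵢ/nᵢ), where nᵢ is the stratum total.
Stratum 1 (≤ High school): n = 466; a·d/n = 241·65/466 = 33.6159; b·c/n = 103·57/466 = 12.5987
Stratum 2 (Some college): n = 453; a·d/n = 131·206/453 = 59.5717; b·c/n = 57·59/453 = 7.4238
Stratum 3 (≥ Bachelor's): n = 764; a·d/n = 359·198/764 = 93.0393; b·c/n = 61·146/764 = 11.6571
OR_MH = (33.6159 + 59.5717 + 93.0393) / (12.5987 + 7.4238 + 11.6571) = 186.2269 / 31.6796 = 5.87844

5.878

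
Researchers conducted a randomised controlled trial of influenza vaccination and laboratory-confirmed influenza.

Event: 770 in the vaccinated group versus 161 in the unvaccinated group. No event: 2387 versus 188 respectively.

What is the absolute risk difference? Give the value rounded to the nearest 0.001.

-0.217

From the description: a = 770, b = 2387, c = 161, d = 188.
Risk in exposed = 770/3157 = 0.243902; risk in unexposed = 161/349 = 0.461318.
Risk difference = 0.243902 − 0.461318 = -0.217416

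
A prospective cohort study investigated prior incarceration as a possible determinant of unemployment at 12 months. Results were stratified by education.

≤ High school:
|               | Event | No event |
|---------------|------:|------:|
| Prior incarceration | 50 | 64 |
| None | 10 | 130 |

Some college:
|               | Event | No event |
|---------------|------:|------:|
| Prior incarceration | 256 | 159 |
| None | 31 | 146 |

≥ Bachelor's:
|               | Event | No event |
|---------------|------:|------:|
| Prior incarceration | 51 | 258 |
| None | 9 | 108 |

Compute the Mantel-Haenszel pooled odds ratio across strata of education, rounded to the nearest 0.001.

6.238

OR_MH = Σ(aᵢdᵢ/nᵢ) / Σ(bᵢcᵢ/nᵢ), where nᵢ is the stratum total.
Stratum 1 (≤ High school): n = 254; a·d/n = 50·130/254 = 25.5906; b·c/n = 64·10/254 = 2.5197
Stratum 2 (Some college): n = 592; a·d/n = 256·146/592 = 63.1351; b·c/n = 159·31/592 = 8.3260
Stratum 3 (≥ Bachelor's): n = 426; a·d/n = 51·108/426 = 12.9296; b·c/n = 258·9/426 = 5.4507
OR_MH = (25.5906 + 63.1351 + 12.9296) / (2.5197 + 8.3260 + 5.4507) = 101.6553 / 16.2964 = 6.23790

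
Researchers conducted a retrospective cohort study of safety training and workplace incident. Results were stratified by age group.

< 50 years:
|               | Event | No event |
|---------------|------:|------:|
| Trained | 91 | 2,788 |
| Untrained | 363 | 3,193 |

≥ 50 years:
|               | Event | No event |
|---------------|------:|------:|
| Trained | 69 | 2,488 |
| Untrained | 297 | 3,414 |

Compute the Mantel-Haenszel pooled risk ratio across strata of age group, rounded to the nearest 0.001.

RR_MH = Σ(aᵢ·n₀ᵢ/nᵢ) / Σ(cᵢ·n₁ᵢ/nᵢ), with n₁ᵢ = aᵢ+bᵢ (exposed), n₀ᵢ = cᵢ+dᵢ (unexposed), nᵢ = n₁ᵢ+n₀ᵢ.
Stratum 1 (< 50 years): n₁ = 2879, n₀ = 3556, n = 6435; a·n₀/n = 91·3556/6435 = 50.2869; c·n₁/n = 363·2879/6435 = 162.4051
Stratum 2 (≥ 50 years): n₁ = 2557, n₀ = 3711, n = 6268; a·n₀/n = 69·3711/6268 = 40.8518; c·n₁/n = 297·2557/6268 = 121.1597
RR_MH = (50.2869 + 40.8518) / (162.4051 + 121.1597) = 91.1387 / 283.5648 = 0.32140

0.321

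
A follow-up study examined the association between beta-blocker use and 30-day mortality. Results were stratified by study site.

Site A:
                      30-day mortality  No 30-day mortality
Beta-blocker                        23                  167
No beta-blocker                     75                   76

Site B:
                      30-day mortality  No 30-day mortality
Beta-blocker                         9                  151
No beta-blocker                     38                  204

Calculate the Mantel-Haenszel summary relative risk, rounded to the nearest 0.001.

0.274

RR_MH = Σ(aᵢ·n₀ᵢ/nᵢ) / Σ(cᵢ·n₁ᵢ/nᵢ), with n₁ᵢ = aᵢ+bᵢ (exposed), n₀ᵢ = cᵢ+dᵢ (unexposed), nᵢ = n₁ᵢ+n₀ᵢ.
Stratum 1 (Site A): n₁ = 190, n₀ = 151, n = 341; a·n₀/n = 23·151/341 = 10.1848; c·n₁/n = 75·190/341 = 41.7889
Stratum 2 (Site B): n₁ = 160, n₀ = 242, n = 402; a·n₀/n = 9·242/402 = 5.4179; c·n₁/n = 38·160/402 = 15.1244
RR_MH = (10.1848 + 5.4179) / (41.7889 + 15.1244) = 15.6027 / 56.9132 = 0.27415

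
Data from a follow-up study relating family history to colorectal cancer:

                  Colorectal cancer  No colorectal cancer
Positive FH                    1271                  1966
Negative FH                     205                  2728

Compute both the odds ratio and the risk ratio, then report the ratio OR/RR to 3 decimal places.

Cells: a = 1271, b = 1966, c = 205, d = 2728.
OR = (1271·2728)/(1966·205) = 3467288/403030 = 8.60305
Risk in exposed = 1271/3237 = 0.39265; risk in unexposed = 205/2933 = 0.06989; RR = 5.61773
OR/RR = 8.60305 / 5.61773 = 1.53141
The outcome is not rare, so the OR lies further from 1 than the RR.

1.531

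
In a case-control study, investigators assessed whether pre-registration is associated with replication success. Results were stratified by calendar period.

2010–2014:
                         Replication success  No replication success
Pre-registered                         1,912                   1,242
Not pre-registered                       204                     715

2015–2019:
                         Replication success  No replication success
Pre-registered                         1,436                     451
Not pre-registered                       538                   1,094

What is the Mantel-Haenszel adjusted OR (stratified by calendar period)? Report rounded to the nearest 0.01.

5.96

OR_MH = Σ(aᵢdᵢ/nᵢ) / Σ(bᵢcᵢ/nᵢ), where nᵢ is the stratum total.
Stratum 1 (2010–2014): n = 4073; a·d/n = 1912·715/4073 = 335.6445; b·c/n = 1242·204/4073 = 62.2067
Stratum 2 (2015–2019): n = 3519; a·d/n = 1436·1094/3519 = 446.4291; b·c/n = 451·538/3519 = 68.9508
OR_MH = (335.6445 + 446.4291) / (62.2067 + 68.9508) = 782.0736 / 131.1576 = 5.96286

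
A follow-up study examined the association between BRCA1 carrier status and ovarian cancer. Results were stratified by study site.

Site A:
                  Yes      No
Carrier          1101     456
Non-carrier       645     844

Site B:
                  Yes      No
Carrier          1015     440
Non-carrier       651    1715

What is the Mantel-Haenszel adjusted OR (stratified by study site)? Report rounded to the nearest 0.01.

4.43

OR_MH = Σ(aᵢdᵢ/nᵢ) / Σ(bᵢcᵢ/nᵢ), where nᵢ is the stratum total.
Stratum 1 (Site A): n = 3046; a·d/n = 1101·844/3046 = 305.0703; b·c/n = 456·645/3046 = 96.5594
Stratum 2 (Site B): n = 3821; a·d/n = 1015·1715/3821 = 455.5679; b·c/n = 440·651/3821 = 74.9647
OR_MH = (305.0703 + 455.5679) / (96.5594 + 74.9647) = 760.6382 / 171.5241 = 4.43459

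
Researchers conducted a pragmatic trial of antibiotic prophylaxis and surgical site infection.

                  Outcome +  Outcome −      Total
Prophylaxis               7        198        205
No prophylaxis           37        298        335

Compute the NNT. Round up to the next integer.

Risk in treated group = 7/205 = 0.03415; risk in control = 37/335 = 0.11045.
Absolute risk reduction = 0.11045 − 0.03415 = 0.07630
NNT = 1 / ARR = 1 / 0.07630 = 13.106 → round up → 14

14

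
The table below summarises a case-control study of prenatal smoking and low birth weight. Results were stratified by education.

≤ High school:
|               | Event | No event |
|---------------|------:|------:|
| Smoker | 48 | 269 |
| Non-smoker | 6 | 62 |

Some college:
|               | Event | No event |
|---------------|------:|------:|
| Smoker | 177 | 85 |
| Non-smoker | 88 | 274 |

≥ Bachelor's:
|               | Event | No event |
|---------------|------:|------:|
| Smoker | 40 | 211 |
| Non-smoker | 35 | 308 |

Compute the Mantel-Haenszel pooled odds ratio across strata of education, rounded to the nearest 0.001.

OR_MH = Σ(aᵢdᵢ/nᵢ) / Σ(bᵢcᵢ/nᵢ), where nᵢ is the stratum total.
Stratum 1 (≤ High school): n = 385; a·d/n = 48·62/385 = 7.7299; b·c/n = 269·6/385 = 4.1922
Stratum 2 (Some college): n = 624; a·d/n = 177·274/624 = 77.7212; b·c/n = 85·88/624 = 11.9872
Stratum 3 (≥ Bachelor's): n = 594; a·d/n = 40·308/594 = 20.7407; b·c/n = 211·35/594 = 12.4327
OR_MH = (7.7299 + 77.7212 + 20.7407) / (4.1922 + 11.9872 + 12.4327) = 106.1918 / 28.6120 = 3.71144

3.711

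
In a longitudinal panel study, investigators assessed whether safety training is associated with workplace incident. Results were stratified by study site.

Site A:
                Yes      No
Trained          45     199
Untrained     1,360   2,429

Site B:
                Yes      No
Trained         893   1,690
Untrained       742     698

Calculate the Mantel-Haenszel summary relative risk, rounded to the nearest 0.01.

0.65

RR_MH = Σ(aᵢ·n₀ᵢ/nᵢ) / Σ(cᵢ·n₁ᵢ/nᵢ), with n₁ᵢ = aᵢ+bᵢ (exposed), n₀ᵢ = cᵢ+dᵢ (unexposed), nᵢ = n₁ᵢ+n₀ᵢ.
Stratum 1 (Site A): n₁ = 244, n₀ = 3789, n = 4033; a·n₀/n = 45·3789/4033 = 42.2775; c·n₁/n = 1360·244/4033 = 82.2812
Stratum 2 (Site B): n₁ = 2583, n₀ = 1440, n = 4023; a·n₀/n = 893·1440/4023 = 319.6421; c·n₁/n = 742·2583/4023 = 476.4072
RR_MH = (42.2775 + 319.6421) / (82.2812 + 476.4072) = 361.9195 / 558.6883 = 0.64780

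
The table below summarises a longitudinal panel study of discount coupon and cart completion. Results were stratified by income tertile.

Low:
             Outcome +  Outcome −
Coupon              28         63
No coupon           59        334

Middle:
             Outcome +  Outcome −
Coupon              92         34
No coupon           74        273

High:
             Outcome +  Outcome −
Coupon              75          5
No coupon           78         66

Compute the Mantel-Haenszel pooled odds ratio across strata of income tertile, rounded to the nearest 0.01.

OR_MH = Σ(aᵢdᵢ/nᵢ) / Σ(bᵢcᵢ/nᵢ), where nᵢ is the stratum total.
Stratum 1 (Low): n = 484; a·d/n = 28·334/484 = 19.3223; b·c/n = 63·59/484 = 7.6798
Stratum 2 (Middle): n = 473; a·d/n = 92·273/473 = 53.0994; b·c/n = 34·74/473 = 5.3192
Stratum 3 (High): n = 224; a·d/n = 75·66/224 = 22.0982; b·c/n = 5·78/224 = 1.7411
OR_MH = (19.3223 + 53.0994 + 22.0982) / (7.6798 + 5.3192 + 1.7411) = 94.5199 / 14.7401 = 6.41245

6.41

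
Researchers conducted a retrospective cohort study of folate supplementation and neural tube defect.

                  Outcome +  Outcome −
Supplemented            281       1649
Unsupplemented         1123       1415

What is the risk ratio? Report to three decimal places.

0.329

Cells: a = 281, b = 1649, c = 1123, d = 1415.
Risk in exposed = 281/1930 = 0.14560; risk in unexposed = 1123/2538 = 0.44247.
RR = 0.14560 / 0.44247 = 0.32905
The risk is 67% lower among the exposed than among the unexposed.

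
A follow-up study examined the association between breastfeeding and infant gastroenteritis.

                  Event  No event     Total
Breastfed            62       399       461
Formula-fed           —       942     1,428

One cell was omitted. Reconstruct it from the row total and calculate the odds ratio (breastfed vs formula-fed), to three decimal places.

0.301

The missing cell is in the unexposed row: 1428 − 942 = 486.
So a = 62, b = 399, c = 486, d = 942.
OR = (a·d)/(b·c) = (62 × 942) / (399 × 486) = 58404 / 193914 = 0.30119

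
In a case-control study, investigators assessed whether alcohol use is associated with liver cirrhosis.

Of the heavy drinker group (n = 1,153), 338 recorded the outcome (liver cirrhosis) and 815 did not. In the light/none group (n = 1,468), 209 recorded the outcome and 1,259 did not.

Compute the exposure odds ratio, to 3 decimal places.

From the description: a = 338, b = 815, c = 209, d = 1259.
OR = (a·d)/(b·c) = (338 × 1259) / (815 × 209) = 425542 / 170335 = 2.49827
The odds of liver cirrhosis are about 2.50 times as high in the heavy drinker group.

2.498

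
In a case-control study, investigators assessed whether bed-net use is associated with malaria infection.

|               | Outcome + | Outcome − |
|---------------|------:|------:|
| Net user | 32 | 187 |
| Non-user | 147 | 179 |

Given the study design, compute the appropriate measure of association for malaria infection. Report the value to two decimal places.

0.21

Cells: a = 32, b = 187, c = 147, d = 179.
This is a case-control study: participants were sampled on outcome status, so risks in the source population cannot be estimated directly — relative risk is not valid here. The odds ratio is the appropriate measure.
OR = (a·d)/(b·c) = (32 × 179) / (187 × 147) = 5728 / 27489 = 0.20837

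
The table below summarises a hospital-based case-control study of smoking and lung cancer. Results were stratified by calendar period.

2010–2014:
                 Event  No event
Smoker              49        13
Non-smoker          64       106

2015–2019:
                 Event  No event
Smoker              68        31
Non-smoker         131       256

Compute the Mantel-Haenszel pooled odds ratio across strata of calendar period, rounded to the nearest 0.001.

4.874

OR_MH = Σ(aᵢdᵢ/nᵢ) / Σ(bᵢcᵢ/nᵢ), where nᵢ is the stratum total.
Stratum 1 (2010–2014): n = 232; a·d/n = 49·106/232 = 22.3879; b·c/n = 13·64/232 = 3.5862
Stratum 2 (2015–2019): n = 486; a·d/n = 68·256/486 = 35.8189; b·c/n = 31·131/486 = 8.3560
OR_MH = (22.3879 + 35.8189) / (3.5862 + 8.3560) = 58.2069 / 11.9422 = 4.87406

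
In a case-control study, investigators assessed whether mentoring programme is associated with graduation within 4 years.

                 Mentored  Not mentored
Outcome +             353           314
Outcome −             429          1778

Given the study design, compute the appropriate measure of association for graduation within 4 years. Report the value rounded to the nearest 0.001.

4.659

Reading the table with exposure as columns: a = 353 (Mentored, case), b = 429 (Mentored, non-case), c = 314 (Not mentored, case), d = 1778.
This is a case-control study: participants were sampled on outcome status, so risks in the source population cannot be estimated directly — relative risk is not valid here. The odds ratio is the appropriate measure.
OR = (a·d)/(b·c) = (353 × 1778) / (429 × 314) = 627634 / 134706 = 4.65929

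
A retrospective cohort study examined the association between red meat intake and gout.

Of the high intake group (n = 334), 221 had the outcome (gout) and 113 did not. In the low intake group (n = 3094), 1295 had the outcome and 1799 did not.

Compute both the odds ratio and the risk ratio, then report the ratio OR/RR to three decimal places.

From the description: a = 221, b = 113, c = 1295, d = 1799.
OR = (221·1799)/(113·1295) = 397579/146335 = 2.71691
Risk in exposed = 221/334 = 0.66168; risk in unexposed = 1295/3094 = 0.41855; RR = 1.58087
OR/RR = 2.71691 / 1.58087 = 1.71862
The outcome is not rare, so the OR lies further from 1 than the RR.

1.719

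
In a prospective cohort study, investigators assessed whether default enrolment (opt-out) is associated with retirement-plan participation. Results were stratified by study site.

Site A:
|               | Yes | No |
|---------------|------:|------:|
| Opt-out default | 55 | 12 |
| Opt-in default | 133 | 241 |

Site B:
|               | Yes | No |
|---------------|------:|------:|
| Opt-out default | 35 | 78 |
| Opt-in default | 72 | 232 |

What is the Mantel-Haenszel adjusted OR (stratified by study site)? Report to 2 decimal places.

2.90

OR_MH = Σ(aᵢdᵢ/nᵢ) / Σ(bᵢcᵢ/nᵢ), where nᵢ is the stratum total.
Stratum 1 (Site A): n = 441; a·d/n = 55·241/441 = 30.0567; b·c/n = 12·133/441 = 3.6190
Stratum 2 (Site B): n = 417; a·d/n = 35·232/417 = 19.4724; b·c/n = 78·72/417 = 13.4676
OR_MH = (30.0567 + 19.4724) / (3.6190 + 13.4676) = 49.5291 / 17.0867 = 2.89870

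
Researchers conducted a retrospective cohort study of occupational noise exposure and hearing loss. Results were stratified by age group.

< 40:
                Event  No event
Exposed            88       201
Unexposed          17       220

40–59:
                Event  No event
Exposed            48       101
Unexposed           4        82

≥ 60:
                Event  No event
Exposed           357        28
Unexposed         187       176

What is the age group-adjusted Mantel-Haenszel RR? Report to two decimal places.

2.13

RR_MH = Σ(aᵢ·n₀ᵢ/nᵢ) / Σ(cᵢ·n₁ᵢ/nᵢ), with n₁ᵢ = aᵢ+bᵢ (exposed), n₀ᵢ = cᵢ+dᵢ (unexposed), nᵢ = n₁ᵢ+n₀ᵢ.
Stratum 1 (< 40): n₁ = 289, n₀ = 237, n = 526; a·n₀/n = 88·237/526 = 39.6502; c·n₁/n = 17·289/526 = 9.3403
Stratum 2 (40–59): n₁ = 149, n₀ = 86, n = 235; a·n₀/n = 48·86/235 = 17.5660; c·n₁/n = 4·149/235 = 2.5362
Stratum 3 (≥ 60): n₁ = 385, n₀ = 363, n = 748; a·n₀/n = 357·363/748 = 173.2500; c·n₁/n = 187·385/748 = 96.2500
RR_MH = (39.6502 + 17.5660 + 173.2500) / (9.3403 + 2.5362 + 96.2500) = 230.4661 / 108.1265 = 2.13145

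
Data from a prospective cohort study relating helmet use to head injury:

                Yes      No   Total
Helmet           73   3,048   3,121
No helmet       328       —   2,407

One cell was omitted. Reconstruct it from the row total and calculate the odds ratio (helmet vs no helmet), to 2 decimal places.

0.15

The missing cell is in the unexposed row: 2407 − 328 = 2079.
So a = 73, b = 3048, c = 328, d = 2079.
OR = (a·d)/(b·c) = (73 × 2079) / (3048 × 328) = 151767 / 999744 = 0.15181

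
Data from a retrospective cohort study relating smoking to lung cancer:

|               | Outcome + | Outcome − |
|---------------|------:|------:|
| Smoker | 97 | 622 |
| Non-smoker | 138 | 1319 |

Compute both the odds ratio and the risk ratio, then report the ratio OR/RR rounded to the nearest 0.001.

Cells: a = 97, b = 622, c = 138, d = 1319.
OR = (97·1319)/(622·138) = 127943/85836 = 1.49055
Risk in exposed = 97/719 = 0.13491; risk in unexposed = 138/1457 = 0.09472; RR = 1.42437
OR/RR = 1.49055 / 1.42437 = 1.04646
The outcome is not rare, so the OR lies further from 1 than the RR.

1.046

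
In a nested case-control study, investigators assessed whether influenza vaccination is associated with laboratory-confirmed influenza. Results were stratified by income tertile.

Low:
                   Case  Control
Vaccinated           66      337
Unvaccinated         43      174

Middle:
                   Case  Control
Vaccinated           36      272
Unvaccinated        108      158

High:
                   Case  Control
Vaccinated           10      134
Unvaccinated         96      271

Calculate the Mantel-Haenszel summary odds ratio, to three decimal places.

0.338

OR_MH = Σ(aᵢdᵢ/nᵢ) / Σ(bᵢcᵢ/nᵢ), where nᵢ is the stratum total.
Stratum 1 (Low): n = 620; a·d/n = 66·174/620 = 18.5226; b·c/n = 337·43/620 = 23.3726
Stratum 2 (Middle): n = 574; a·d/n = 36·158/574 = 9.9094; b·c/n = 272·108/574 = 51.1777
Stratum 3 (High): n = 511; a·d/n = 10·271/511 = 5.3033; b·c/n = 134·96/511 = 25.1742
OR_MH = (18.5226 + 9.9094 + 5.3033) / (23.3726 + 51.1777 + 25.1742) = 33.7353 / 99.7244 = 0.33829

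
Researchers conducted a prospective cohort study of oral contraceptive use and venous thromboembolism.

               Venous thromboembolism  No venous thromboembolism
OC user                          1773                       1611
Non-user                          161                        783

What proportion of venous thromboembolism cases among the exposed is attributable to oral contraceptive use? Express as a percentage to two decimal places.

Cells: a = 1773, b = 1611, c = 161, d = 783.
Risk in exposed = 1773/3384 = 0.52394; risk in unexposed = 161/944 = 0.17055.
RR = 0.52394/0.17055 = 3.07202
AR% = (RR − 1)/RR × 100 = (3.07202 − 1)/3.07202 × 100 = 67.4482%

67.45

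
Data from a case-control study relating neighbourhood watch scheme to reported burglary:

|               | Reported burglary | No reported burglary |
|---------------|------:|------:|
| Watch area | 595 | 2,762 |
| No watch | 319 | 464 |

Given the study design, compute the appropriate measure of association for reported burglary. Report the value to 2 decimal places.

Cells: a = 595, b = 2762, c = 319, d = 464.
This is a case-control study: participants were sampled on outcome status, so risks in the source population cannot be estimated directly — relative risk is not valid here. The odds ratio is the appropriate measure.
OR = (a·d)/(b·c) = (595 × 464) / (2762 × 319) = 276080 / 881078 = 0.31334

0.31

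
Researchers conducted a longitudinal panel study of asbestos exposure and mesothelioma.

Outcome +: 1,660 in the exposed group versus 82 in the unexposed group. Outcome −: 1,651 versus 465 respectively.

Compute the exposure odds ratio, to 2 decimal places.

From the description: a = 1660, b = 1651, c = 82, d = 465.
OR = (a·d)/(b·c) = (1660 × 465) / (1651 × 82) = 771900 / 135382 = 5.70164
The odds of mesothelioma are about 5.70 times as high in the exposed group.

5.70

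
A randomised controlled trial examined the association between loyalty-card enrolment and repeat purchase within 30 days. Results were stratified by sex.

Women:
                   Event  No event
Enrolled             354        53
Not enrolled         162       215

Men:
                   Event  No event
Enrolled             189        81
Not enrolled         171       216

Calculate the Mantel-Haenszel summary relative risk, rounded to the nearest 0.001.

1.824

RR_MH = Σ(aᵢ·n₀ᵢ/nᵢ) / Σ(cᵢ·n₁ᵢ/nᵢ), with n₁ᵢ = aᵢ+bᵢ (exposed), n₀ᵢ = cᵢ+dᵢ (unexposed), nᵢ = n₁ᵢ+n₀ᵢ.
Stratum 1 (Women): n₁ = 407, n₀ = 377, n = 784; a·n₀/n = 354·377/784 = 170.2270; c·n₁/n = 162·407/784 = 84.0995
Stratum 2 (Men): n₁ = 270, n₀ = 387, n = 657; a·n₀/n = 189·387/657 = 111.3288; c·n₁/n = 171·270/657 = 70.2740
RR_MH = (170.2270 + 111.3288) / (84.0995 + 70.2740) = 281.5558 / 154.3735 = 1.82386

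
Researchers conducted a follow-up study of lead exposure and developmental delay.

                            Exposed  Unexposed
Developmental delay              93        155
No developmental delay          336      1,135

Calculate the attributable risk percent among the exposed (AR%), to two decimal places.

44.57

Reading the table with exposure as columns: a = 93 (Exposed, case), b = 336 (Exposed, non-case), c = 155 (Unexposed, case), d = 1135.
Risk in exposed = 93/429 = 0.21678; risk in unexposed = 155/1290 = 0.12016.
RR = 0.21678/0.12016 = 1.80420
AR% = (RR − 1)/RR × 100 = (1.80420 − 1)/1.80420 × 100 = 44.5736%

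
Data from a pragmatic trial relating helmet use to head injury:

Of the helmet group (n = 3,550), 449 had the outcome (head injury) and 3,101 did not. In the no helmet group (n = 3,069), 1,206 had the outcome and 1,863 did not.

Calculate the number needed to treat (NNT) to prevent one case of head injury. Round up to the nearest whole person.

Risk in treated group = 449/3550 = 0.12648; risk in control = 1206/3069 = 0.39296.
Absolute risk reduction = 0.39296 − 0.12648 = 0.26648
NNT = 1 / ARR = 1 / 0.26648 = 3.753 → round up → 4

4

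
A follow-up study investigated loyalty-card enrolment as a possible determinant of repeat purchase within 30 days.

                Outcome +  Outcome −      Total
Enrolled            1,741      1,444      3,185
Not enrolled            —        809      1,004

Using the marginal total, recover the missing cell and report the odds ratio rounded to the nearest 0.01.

The missing cell is in the unexposed row: 1004 − 809 = 195.
So a = 1741, b = 1444, c = 195, d = 809.
OR = (a·d)/(b·c) = (1741 × 809) / (1444 × 195) = 1408469 / 281580 = 5.00202

5.00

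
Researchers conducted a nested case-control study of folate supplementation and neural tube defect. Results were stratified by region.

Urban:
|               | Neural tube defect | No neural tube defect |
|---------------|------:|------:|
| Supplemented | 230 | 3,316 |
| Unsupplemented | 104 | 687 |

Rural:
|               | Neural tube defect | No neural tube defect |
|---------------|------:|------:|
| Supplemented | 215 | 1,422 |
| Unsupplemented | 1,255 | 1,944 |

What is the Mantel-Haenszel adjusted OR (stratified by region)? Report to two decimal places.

OR_MH = Σ(aᵢdᵢ/nᵢ) / Σ(bᵢcᵢ/nᵢ), where nᵢ is the stratum total.
Stratum 1 (Urban): n = 4337; a·d/n = 230·687/4337 = 36.4330; b·c/n = 3316·104/4337 = 79.5167
Stratum 2 (Rural): n = 4836; a·d/n = 215·1944/4836 = 86.4268; b·c/n = 1422·1255/4836 = 369.0261
OR_MH = (36.4330 + 86.4268) / (79.5167 + 369.0261) = 122.8598 / 448.5428 = 0.27391

0.27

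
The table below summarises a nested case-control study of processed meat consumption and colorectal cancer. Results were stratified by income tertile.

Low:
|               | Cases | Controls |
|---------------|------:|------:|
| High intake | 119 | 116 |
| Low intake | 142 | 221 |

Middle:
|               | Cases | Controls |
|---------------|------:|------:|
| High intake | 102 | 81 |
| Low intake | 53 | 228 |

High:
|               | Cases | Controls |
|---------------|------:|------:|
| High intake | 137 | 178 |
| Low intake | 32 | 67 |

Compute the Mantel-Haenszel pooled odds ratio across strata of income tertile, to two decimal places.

OR_MH = Σ(aᵢdᵢ/nᵢ) / Σ(bᵢcᵢ/nᵢ), where nᵢ is the stratum total.
Stratum 1 (Low): n = 598; a·d/n = 119·221/598 = 43.9783; b·c/n = 116·142/598 = 27.5452
Stratum 2 (Middle): n = 464; a·d/n = 102·228/464 = 50.1207; b·c/n = 81·53/464 = 9.2522
Stratum 3 (High): n = 414; a·d/n = 137·67/414 = 22.1715; b·c/n = 178·32/414 = 13.7585
OR_MH = (43.9783 + 50.1207 + 22.1715) / (27.5452 + 9.2522 + 13.7585) = 116.2704 / 50.5558 = 2.29985

2.30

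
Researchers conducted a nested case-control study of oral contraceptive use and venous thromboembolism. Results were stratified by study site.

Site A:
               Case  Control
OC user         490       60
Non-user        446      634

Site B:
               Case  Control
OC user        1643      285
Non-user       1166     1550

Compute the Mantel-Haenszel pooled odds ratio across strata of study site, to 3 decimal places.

OR_MH = Σ(aᵢdᵢ/nᵢ) / Σ(bᵢcᵢ/nᵢ), where nᵢ is the stratum total.
Stratum 1 (Site A): n = 1630; a·d/n = 490·634/1630 = 190.5890; b·c/n = 60·446/1630 = 16.4172
Stratum 2 (Site B): n = 4644; a·d/n = 1643·1550/4644 = 548.3742; b·c/n = 285·1166/4644 = 71.5568
OR_MH = (190.5890 + 548.3742) / (16.4172 + 71.5568) = 738.9632 / 87.9740 = 8.39979

8.400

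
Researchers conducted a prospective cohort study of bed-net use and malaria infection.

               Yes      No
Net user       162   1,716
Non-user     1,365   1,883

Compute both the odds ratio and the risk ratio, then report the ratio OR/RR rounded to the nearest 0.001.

Cells: a = 162, b = 1716, c = 1365, d = 1883.
OR = (162·1883)/(1716·1365) = 305046/2342340 = 0.13023
Risk in exposed = 162/1878 = 0.08626; risk in unexposed = 1365/3248 = 0.42026; RR = 0.20526
OR/RR = 0.13023 / 0.20526 = 0.63447
The outcome is not rare, so the OR lies further from 1 than the RR.

0.634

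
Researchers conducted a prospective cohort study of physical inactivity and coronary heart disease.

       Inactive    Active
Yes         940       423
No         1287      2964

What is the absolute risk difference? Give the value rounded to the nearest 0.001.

Reading the table with exposure as columns: a = 940 (Inactive, case), b = 1287 (Inactive, non-case), c = 423 (Active, case), d = 2964.
Risk in exposed = 940/2227 = 0.422093; risk in unexposed = 423/3387 = 0.124889.
Risk difference = 0.422093 − 0.124889 = 0.297203

0.297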